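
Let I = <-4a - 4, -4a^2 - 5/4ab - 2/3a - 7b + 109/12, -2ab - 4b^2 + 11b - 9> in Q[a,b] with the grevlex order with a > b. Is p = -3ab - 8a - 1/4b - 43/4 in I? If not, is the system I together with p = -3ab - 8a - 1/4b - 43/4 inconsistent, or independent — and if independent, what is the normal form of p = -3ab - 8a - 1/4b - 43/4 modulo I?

-3ab - 8a - 1/4b - 43/4 lies in I (it reduces to 0).

First compute the reduced Gröbner basis of I by Buchberger's algorithm.
f_1 = -4a - 4, LT = a.
f_2 = -4a^2 - 5/4ab - 2/3a - 7b + 109/12, LT = a^2.
f_3 = -2ab - 4b^2 + 11b - 9, LT = ab.

S(f_1,f_2): lcm = a^2. S = -5/16ab + 5/6a - 7/4b + 109/48.
  leading term ab: subtract (5/64b)·f_1 from -5/16ab + 5/6a - 7/4b + 109/48 → 5/6a - 23/16b + 109/48
  leading term a: subtract (-5/24)·f_1 from 5/6a - 23/16b + 109/48 → -23/16b + 23/16
  leading term b: no divisor's leading term divides it; move -23/16b to the remainder.
  leading term 1: no divisor's leading term divides it; move 23/16 to the remainder.
  remainder -23/16b + 23/16 ≠ 0; add h_4 = -23/16b + 23/16 to the basis.

S(f_1,f_3): lcm = ab. S = -2b^2 + 13/2b - 9/2.
  leading term b^2: subtract (32/23b)·h_4 from -2b^2 + 13/2b - 9/2 → 9/2b - 9/2
  leading term b: subtract (-72/23)·h_4 from 9/2b - 9/2 → 0
  remainder 0.

S(f_2,f_3): lcm = a^2b. S = -27/16ab^2 + 17/3ab + 7/4b^2 - 9/2a - 109/48b.
  leading term ab^2: subtract (27/64b^2)·f_1 from -27/16ab^2 + 17/3ab + 7/4b^2 - 9/2a - 109/48b → 17/3ab + 55/16b^2 - 9/2a - 109/48b
  leading term ab: subtract (-17/12b)·f_1 from 17/3ab + 55/16b^2 - 9/2a - 109/48b → 55/16b^2 - 9/2a - 127/16b
  leading term b^2: subtract (-55/23b)·h_4 from 55/16b^2 - 9/2a - 127/16b → -9/2a - 9/2b
  leading term a: subtract (9/8)·f_1 from -9/2a - 9/2b → -9/2b + 9/2
  leading term b: subtract (72/23)·h_4 from -9/2b + 9/2 → 0
  remainder 0.

S(f_1,h_4): leading monomials are coprime, so the S-polynomial reduces to 0 (Buchberger's first criterion).
S(f_2,h_4): leading monomials are coprime, so the S-polynomial reduces to 0 (Buchberger's first criterion).
S(f_3,h_4): lcm = ab. S = 2b^2 + a - 11/2b + 9/2.
  leading term b^2: subtract (-32/23b)·h_4 from 2b^2 + a - 11/2b + 9/2 → a - 7/2b + 9/2
  leading term a: subtract (-1/4)·f_1 from a - 7/2b + 9/2 → -7/2b + 7/2
  leading term b: subtract (56/23)·h_4 from -7/2b + 7/2 → 0
  remainder 0.

Every S-polynomial of the final basis reduces to 0, so we have a Gröbner basis.
Inter-reduce: drop elements whose leading term is divisible by another's, tail-reduce, and make monic.
Reduced Gröbner basis: {a + 1, b - 1}.
Label its elements g_1 = a + 1, g_2 = b - 1.

Reduce p = -3ab - 8a - 1/4b - 43/4 modulo G:
  leading term ab: subtract (-3b)·g_1 from -3ab - 8a - 1/4b - 43/4 → -8a + 11/4b - 43/4
  leading term a: subtract (-8)·g_1 from -8a + 11/4b - 43/4 → 11/4b - 11/4
  leading term b: subtract (11/4)·g_2 from 11/4b - 11/4 → 0
  normal form = 0.
Since the normal form is 0, p ∈ I.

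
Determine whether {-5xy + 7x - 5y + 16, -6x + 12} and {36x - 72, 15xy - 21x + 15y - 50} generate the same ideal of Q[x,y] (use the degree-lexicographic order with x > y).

For a fixed monomial order, each ideal has a unique reduced Gröbner basis; comparing bases decides equality.
Buchberger on the first generating set:
f_1 = -5xy + 7x - 5y + 16, LT = xy.
f_2 = -6x + 12, LT = x.

S(f_1,f_2): lcm = xy. S = -\tfrac{7}{5}x + 3y - \tfrac{16}{5}.
  leading term x: subtract (\tfrac{7}{30})·f_2 from -\tfrac{7}{5}x + 3y - \tfrac{16}{5} → 3y - 6
  leading term y: no divisor's leading term divides it; move 3y to the remainder.
  leading term 1: no divisor's leading term divides it; move -6 to the remainder.
  remainder 3y - 6 ≠ 0; add g_3 = 3y - 6 to the basis.

S(f_1,g_3): lcm = xy. S = \tfrac{3}{5}x + y - \tfrac{16}{5}.
  leading term x: subtract (-\tfrac{1}{10})·f_2 from \tfrac{3}{5}x + y - \tfrac{16}{5} → y - 2
  leading term y: subtract (\tfrac{1}{3})·g_3 from y - 2 → 0
  remainder 0.

S(f_2,g_3): leading monomials are coprime, so the S-polynomial reduces to 0 (Buchberger's first criterion).
Every S-polynomial of the final basis reduces to 0, so we have a Gröbner basis.
Inter-reduce: drop elements whose leading term is divisible by another's, tail-reduce, and make monic.
Reduced Gröbner basis: {x - 2, y - 2}.

Buchberger on the second generating set:
h_1 = 36x - 72, LT = x.
h_2 = 15xy - 21x + 15y - 50, LT = xy.

S(h_1,h_2): lcm = xy. S = \tfrac{7}{5}x - 3y + \tfrac{10}{3}.
  leading term x: subtract (\tfrac{7}{180})·h_1 from \tfrac{7}{5}x - 3y + \tfrac{10}{3} → -3y + \tfrac{92}{15}
  leading term y: no divisor's leading term divides it; move -3y to the remainder.
  leading term 1: no divisor's leading term divides it; move \tfrac{92}{15} to the remainder.
  remainder -3y + \tfrac{92}{15} ≠ 0; add k_3 = -3y + \tfrac{92}{15} to the basis.

S(h_1,k_3): leading monomials are coprime, so the S-polynomial reduces to 0 (Buchberger's first criterion).
S(h_2,k_3): lcm = xy. S = \tfrac{29}{45}x + y - \tfrac{10}{3}.
  leading term x: subtract (\tfrac{29}{1620})·h_1 from \tfrac{29}{45}x + y - \tfrac{10}{3} → y - \tfrac{92}{45}
  leading term y: subtract (-\tfrac{1}{3})·k_3 from y - \tfrac{92}{45} → 0
  remainder 0.

Every S-polynomial of the final basis reduces to 0, so we have a Gröbner basis.
Inter-reduce: drop elements whose leading term is divisible by another's, tail-reduce, and make monic.
Reduced Gröbner basis: {x - 2, y - \tfrac{92}{45}}.

The bases are distinct; the ideals are different.

No, the ideals differ.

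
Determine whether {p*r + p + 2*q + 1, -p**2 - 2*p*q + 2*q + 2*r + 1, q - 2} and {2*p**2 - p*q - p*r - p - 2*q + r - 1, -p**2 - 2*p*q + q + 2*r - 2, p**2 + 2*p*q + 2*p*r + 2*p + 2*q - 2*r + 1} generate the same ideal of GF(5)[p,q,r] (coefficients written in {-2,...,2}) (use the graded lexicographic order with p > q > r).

Two ideals are equal iff their reduced Gröbner bases coincide (the reduced basis is unique for a fixed ordering).
Buchberger on the first generating set:
f_1 = p*r + p + 2*q + 1, LT = p*r.
f_2 = -p**2 - 2*p*q + 2*q + 2*r + 1, LT = p**2.
f_3 = q - 2, LT = q.

S(f_1,f_2): lcm = p**2*r. S = -2*p*q*r + p**2 + 2*p*q + 2*q*r + 2*r**2 + p + r.
  leading term p*q*r: subtract (-2*q)·f_1 from -2*p*q*r + p**2 + 2*p*q + 2*q*r + 2*r**2 + p + r → p**2 - p*q - q**2 + 2*q*r + 2*r**2 + p + 2*q + r
  leading term p**2: subtract (-1)·f_2 from p**2 - p*q - q**2 + 2*q*r + 2*r**2 + p + 2*q + r → 2*p*q - q**2 + 2*q*r + 2*r**2 + p - q - 2*r + 1
  leading term p*q: subtract (2*p)·f_3 from 2*p*q - q**2 + 2*q*r + 2*r**2 + p - q - 2*r + 1 → -q**2 + 2*q*r + 2*r**2 - q - 2*r + 1
  leading term q**2: subtract (-q)·f_3 from -q**2 + 2*q*r + 2*r**2 - q - 2*r + 1 → 2*q*r + 2*r**2 + 2*q - 2*r + 1
  leading term q*r: subtract (2*r)·f_3 from 2*q*r + 2*r**2 + 2*q - 2*r + 1 → 2*r**2 + 2*q + 2*r + 1
  leading term r**2: no divisor's leading term divides it; move 2*r**2 to the remainder.
  leading term q: subtract (2)·f_3 from 2*q + 2*r + 1 → 2*r
  leading term r: no divisor's leading term divides it; move 2*r to the remainder.
  remainder 2*r**2 + 2*r ≠ 0; add g_4 = 2*r**2 + 2*r to the basis.

The other S-polynomials (S(f_1,f_3), S(f_2,f_3), S(f_1,g_4), S(f_2,g_4), S(f_3,g_4)) all reduce to 0 modulo the current basis, so we have a Gröbner basis.
Inter-reduce: drop elements whose leading term is divisible by another's, tail-reduce, and make monic.
Reduced Gröbner basis: {p**2 - p - 2*r, p*r + p, r**2 + r, q - 2}.

Buchberger on the second generating set:
h_1 = 2*p**2 - p*q - p*r - p - 2*q + r - 1, LT = p**2.
h_2 = -p**2 - 2*p*q + q + 2*r - 2, LT = p**2.
h_3 = p**2 + 2*p*q + 2*p*r + 2*p + 2*q - 2*r + 1, LT = p**2.

S(h_1,h_2): lcm = p**2. S = 2*p*r + 2*p.
  leading term p*r: no divisor's leading term divides it; move 2*p*r to the remainder.
  leading term p: no divisor's leading term divides it; move 2*p to the remainder.
  remainder 2*p*r + 2*p ≠ 0; add k_4 = 2*p*r + 2*p to the basis.

S(h_1,h_3): lcm = p**2. S = 2*q + 1.
  leading term q: no divisor's leading term divides it; move 2*q to the remainder.
  leading term 1: no divisor's leading term divides it; move 1 to the remainder.
  remainder 2*q + 1 ≠ 0; add k_5 = 2*q + 1 to the basis.

S(h_1,k_4): lcm = p**2*r. S = 2*p*q*r + 2*p*r**2 - p**2 + 2*p*r - q*r - 2*r**2 + 2*r.
  leading term p*q*r: subtract (q)·k_4 from 2*p*q*r + 2*p*r**2 - p**2 + 2*p*r - q*r - 2*r**2 + 2*r → 2*p*r**2 - p**2 - 2*p*q + 2*p*r - q*r - 2*r**2 + 2*r
  leading term p*r**2: subtract (r)·k_4 from 2*p*r**2 - p**2 - 2*p*q + 2*p*r - q*r - 2*r**2 + 2*r → -p**2 - 2*p*q - q*r - 2*r**2 + 2*r
  leading term p**2: subtract (2)·h_1 from -p**2 - 2*p*q - q*r - 2*r**2 + 2*r → 2*p*r - q*r - 2*r**2 + 2*p - q + 2
  leading term p*r: subtract (1)·k_4 from 2*p*r - q*r - 2*r**2 + 2*p - q + 2 → -q*r - 2*r**2 - q + 2
  leading term q*r: subtract (2*r)·k_5 from -q*r - 2*r**2 - q + 2 → -2*r**2 - q - 2*r + 2
  leading term r**2: no divisor's leading term divides it; move -2*r**2 to the remainder.
  leading term q: subtract (2)·k_5 from -q - 2*r + 2 → -2*r
  leading term r: no divisor's leading term divides it; move -2*r to the remainder.
  remainder -2*r**2 - 2*r ≠ 0; add k_6 = -2*r**2 - 2*r to the basis.

The other S-polynomials (S(h_2,h_3), S(h_2,k_4), S(h_3,k_4), S(h_1,k_5), S(h_2,k_5), S(h_3,k_5), S(k_4,k_5), S(h_1,k_6), S(h_2,k_6), S(h_3,k_6), S(k_4,k_6), S(k_5,k_6)) all reduce to 0 modulo the current basis, so we have a Gröbner basis.
Inter-reduce: drop elements whose leading term is divisible by another's, tail-reduce, and make monic.
Reduced Gröbner basis: {p**2 - p - 2*r, p*r + p, r**2 + r, q - 2}.

These coincide, so the ideals are equal.

Yes, the ideals are equal.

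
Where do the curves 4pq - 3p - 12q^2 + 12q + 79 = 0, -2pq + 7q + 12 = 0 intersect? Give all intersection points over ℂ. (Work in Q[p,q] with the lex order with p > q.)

{(5, 4), (20*sqrt(7)/3 + 109/6, -11/12 + 5*sqrt(7)/12), (109/6 - 20*sqrt(7)/3, -5*sqrt(7)/12 - 11/12)}

Compute a lex Gröbner basis by Buchberger's algorithm.
f_1 = 4pq - 3p - 12q^2 + 12q + 79, LT = pq.
f_2 = -2pq + 7q + 12, LT = pq.

S(f_1,f_2): lcm = pq. S = -3/4p - 3q^2 + 13/2q + 103/4.
  reduce S modulo (f_1, f_2):
  remainder -3/4p - 3q^2 + 13/2q + 103/4 ≠ 0; add h_3 = -3/4p - 3q^2 + 13/2q + 103/4 to the basis.

S(f_1,h_3): lcm = pq. S = -3/4p - 4q^3 + 17/3q^2 + 112/3q + 79/4.
  reduce S modulo (f_1, f_2, h_3):
  remainder -4q^3 + 26/3q^2 + 185/6q - 6 ≠ 0; add h_4 = -4q^3 + 26/3q^2 + 185/6q - 6 to the basis.

The other S-polynomials (S(f_2,h_3), S(f_1,h_4), S(f_2,h_4), S(h_3,h_4)) all reduce to 0 modulo the current basis, so we have a Gröbner basis.
Inter-reduce: drop elements whose leading term is divisible by another's, tail-reduce, and make monic.
Reduced Gröbner basis: {p + 4q^2 - 26/3q - 103/3, q^3 - 13/6q^2 - 185/24q + 3/2}.

Since the basis is lex-ordered, q^3 - 13/6q^2 - 185/24q + 3/2 is univariate in q. Its roots are {4, -11/12 + 5*sqrt(7)/12, -5*sqrt(7)/12 - 11/12}. Back-substituting each root into the other basis elements fixes the other coordinates.
  q = 4: the earlier basis element becomes p - 5 = 0, giving p = 5 — point (5, 4).
  q = -11/12 + 5*sqrt(7)/12: the earlier basis element becomes p - 109/6 - 20*sqrt(7)/3 = 0, giving p = 20*sqrt(7)/3 + 109/6 — point (20*sqrt(7)/3 + 109/6, -11/12 + 5*sqrt(7)/12).
  q = -5*sqrt(7)/12 - 11/12: the earlier basis element becomes p - 109/6 + 20*sqrt(7)/3 = 0, giving p = 109/6 - 20*sqrt(7)/3 — point (109/6 - 20*sqrt(7)/3, -5*sqrt(7)/12 - 11/12).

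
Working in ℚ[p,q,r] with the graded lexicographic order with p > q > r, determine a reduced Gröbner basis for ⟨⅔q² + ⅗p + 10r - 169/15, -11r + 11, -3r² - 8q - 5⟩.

G = {p - 1, q + 1, r - 1}

f_1 = ⅔q² + ⅗p + 10r - 169/15, LT = q².
f_2 = -11r + 11, LT = r.
f_3 = -3r² - 8q - 5, LT = r².

S(f_2,f_3): lcm = r². S = -8/3q - r - 5/3.
  leading term q: no divisor's leading term divides it; move -8/3q to the remainder.
  leading term r: subtract (1/11)·f_2 from -r - 5/3 → -8/3
  leading term 1: no divisor's leading term divides it; move -8/3 to the remainder.
  remainder -8/3q - 8/3 ≠ 0; add g_4 = -8/3q - 8/3 to the basis.

S(f_1,g_4): lcm = q². S = 9/10p - q + 15r - 169/10.
  leading term p: no divisor's leading term divides it; move 9/10p to the remainder.
  leading term q: subtract (⅜)·g_4 from -q + 15r - 169/10 → 15r - 159/10
  leading term r: subtract (-15/11)·f_2 from 15r - 159/10 → -9/10
  leading term 1: no divisor's leading term divides it; move -9/10 to the remainder.
  remainder 9/10p - 9/10 ≠ 0; add g_5 = 9/10p - 9/10 to the basis.

The other S-polynomials (S(f_1,f_2), S(f_1,f_3), S(f_2,g_4), S(f_3,g_4), S(f_1,g_5), S(f_2,g_5), S(f_3,g_5), S(g_4,g_5)) all reduce to 0 modulo the current basis, so we have a Gröbner basis.
Inter-reduce: drop elements whose leading term is divisible by another's, tail-reduce, and make monic.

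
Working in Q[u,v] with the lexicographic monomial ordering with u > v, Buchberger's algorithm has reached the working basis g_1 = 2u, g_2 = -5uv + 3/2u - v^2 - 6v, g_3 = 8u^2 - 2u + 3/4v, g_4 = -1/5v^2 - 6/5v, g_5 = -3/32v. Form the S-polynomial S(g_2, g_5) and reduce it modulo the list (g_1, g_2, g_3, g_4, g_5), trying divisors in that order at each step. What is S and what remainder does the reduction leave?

S(g_2, g_5) = -3/10u + 1/5v^2 + 6/5v; remainder on division = 0.

lcm(LM(g_2), LM(g_5)) = uv.
S = (lcm/LT(g_2))·g_2 − (lcm/LT(g_5))·g_5 = -3/10u + 1/5v^2 + 6/5v.
Reduce S modulo (g_1, g_2, g_3, g_4, g_5) in that order:
  leading term u: subtract (-3/20)·g_1 from -3/10u + 1/5v^2 + 6/5v → 1/5v^2 + 6/5v
  leading term v^2: subtract (-1)·g_4 from 1/5v^2 + 6/5v → 0
The remainder is 0, so this S-polynomial contributes no new basis element.
This is the inner loop of Buchberger's algorithm — each nonzero remainder becomes a new basis element.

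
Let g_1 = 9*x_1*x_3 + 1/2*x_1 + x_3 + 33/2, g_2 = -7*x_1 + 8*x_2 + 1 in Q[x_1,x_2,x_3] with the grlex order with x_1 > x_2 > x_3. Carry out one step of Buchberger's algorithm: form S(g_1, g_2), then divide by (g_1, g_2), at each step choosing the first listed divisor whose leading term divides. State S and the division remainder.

lcm(LM(g_1), LM(g_2)) = x_1*x_3.
S = (lcm/LT(g_1))·g_1 − (lcm/LT(g_2))·g_2 = 8/7*x_2*x_3 + 1/18*x_1 + 16/63*x_3 + 11/6.
Reduce S modulo (g_1, g_2) in that order:
  leading term x_2*x_3: no divisor's leading term divides it; move 8/7*x_2*x_3 to the remainder.
  leading term x_1: subtract (-1/126)·g_2 from 1/18*x_1 + 16/63*x_3 + 11/6 → 4/63*x_2 + 16/63*x_3 + 116/63
  leading term x_2: no divisor's leading term divides it; move 4/63*x_2 to the remainder.
  leading term x_3: no divisor's leading term divides it; move 16/63*x_3 to the remainder.
  leading term 1: no divisor's leading term divides it; move 116/63 to the remainder.
The remainder 8/7*x_2*x_3 + 4/63*x_2 + 16/63*x_3 + 116/63 is nonzero, so it would be added as the next basis element.

S(g_1, g_2) = 8/7*x_2*x_3 + 1/18*x_1 + 16/63*x_3 + 11/6; remainder on division = 8/7*x_2*x_3 + 4/63*x_2 + 16/63*x_3 + 116/63.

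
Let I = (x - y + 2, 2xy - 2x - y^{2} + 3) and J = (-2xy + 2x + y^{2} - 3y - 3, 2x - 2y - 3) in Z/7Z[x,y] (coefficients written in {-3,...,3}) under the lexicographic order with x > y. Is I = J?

No, the ideals differ.

Equality of ideals is decidable: compute both reduced Gröbner bases (unique for the ordering) and check whether they agree.
Buchberger on the first generating set:
f_1 = x - y + 2, LT = x.
f_2 = 2xy - 2x - y^{2} + 3, LT = xy.

S(f_1,f_2): lcm = xy. S = x + 3y^{2} + 2y + 2.
  leading term x: subtract (1)·f_1 from x + 3y^{2} + 2y + 2 → 3y^{2} + 3y
  leading term y^{2}: no divisor's leading term divides it; move 3y^{2} to the remainder.
  leading term y: no divisor's leading term divides it; move 3y to the remainder.
  remainder 3y^{2} + 3y ≠ 0; add g_3 = 3y^{2} + 3y to the basis.

The other S-polynomials (S(f_1,g_3), S(f_2,g_3)) all reduce to 0 modulo the current basis, so we have a Gröbner basis.
Inter-reduce: drop elements whose leading term is divisible by another's, tail-reduce, and make monic.
Reduced Gröbner basis: {x - y + 2, y^{2} + y}.

Buchberger on the second generating set:
h_1 = -2xy + 2x + y^{2} - 3y - 3, LT = xy.
h_2 = 2x - 2y - 3, LT = x.

S(h_1,h_2): lcm = xy. S = -x - 3y^{2} + 3y - 2.
  leading term x: subtract (3)·h_2 from -x - 3y^{2} + 3y - 2 → -3y^{2} + 2y
  leading term y^{2}: no divisor's leading term divides it; move -3y^{2} to the remainder.
  leading term y: no divisor's leading term divides it; move 2y to the remainder.
  remainder -3y^{2} + 2y ≠ 0; add k_3 = -3y^{2} + 2y to the basis.

The other S-polynomials (S(h_1,k_3), S(h_2,k_3)) all reduce to 0 modulo the current basis, so we have a Gröbner basis.
Inter-reduce: drop elements whose leading term is divisible by another's, tail-reduce, and make monic.
Reduced Gröbner basis: {x - y + 2, y^{2} - 3y}.

The bases are distinct; the ideals are different.
The choice of monomial ordering does not affect the verdict — as long as both bases are computed under the same ordering, their equality decides ideal equality.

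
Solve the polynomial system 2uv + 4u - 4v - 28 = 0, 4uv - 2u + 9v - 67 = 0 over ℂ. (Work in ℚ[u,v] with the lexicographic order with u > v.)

{(-13/2, -54/17), (4, 3)}

Compute a lex Gröbner basis by Buchberger's algorithm.
f_1 = 2uv + 4u - 4v - 28, LT = uv.
f_2 = 4uv - 2u + 9v - 67, LT = uv.

S(f_1,f_2): lcm = uv. S = 5/2u - 17/4v + 11/4.
  leading term u: no divisor's leading term divides it; move 5/2u to the remainder.
  leading term v: no divisor's leading term divides it; move -17/4v to the remainder.
  leading term 1: no divisor's leading term divides it; move 11/4 to the remainder.
  remainder 5/2u - 17/4v + 11/4 ≠ 0; add h_3 = 5/2u - 17/4v + 11/4 to the basis.

S(f_1,h_3): lcm = uv. S = 2u + 17/10v² - 31/10v - 14.
  leading term u: subtract (⅘)·h_3 from 2u + 17/10v² - 31/10v - 14 → 17/10v² + 3/10v - 81/5
  leading term v²: no divisor's leading term divides it; move 17/10v² to the remainder.
  leading term v: no divisor's leading term divides it; move 3/10v to the remainder.
  leading term 1: no divisor's leading term divides it; move -81/5 to the remainder.
  remainder 17/10v² + 3/10v - 81/5 ≠ 0; add h_4 = 17/10v² + 3/10v - 81/5 to the basis.

The other S-polynomials (S(f_2,h_3), S(f_1,h_4), S(f_2,h_4), S(h_3,h_4)) all reduce to 0 modulo the current basis, so we have a Gröbner basis.
Inter-reduce: drop elements whose leading term is divisible by another's, tail-reduce, and make monic.
Reduced Gröbner basis: {u - 17/10v + 11/10, v² + 3/17v - 162/17}.

A lex Gröbner basis eliminates variables successively. Here v² + 3/17v - 162/17 depends only on v, with roots {-54/17, 3}; lifting each root through the earlier basis elements recovers the full solutions.
  v = -54/17: the earlier basis element becomes u + 13/2 = 0, giving u = -13/2 — point (-13/2, -54/17).
  v = 3: the earlier basis element becomes u - 4 = 0, giving u = 4 — point (4, 3).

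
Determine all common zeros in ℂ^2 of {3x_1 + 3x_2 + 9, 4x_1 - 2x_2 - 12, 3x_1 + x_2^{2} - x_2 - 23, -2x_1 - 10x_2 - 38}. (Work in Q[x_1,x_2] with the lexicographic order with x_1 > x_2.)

Compute a lex Gröbner basis by Buchberger's algorithm.
f_1 = 3x_1 + 3x_2 + 9, LT = x_1.
f_2 = 4x_1 - 2x_2 - 12, LT = x_1.
f_3 = 3x_1 + x_2^{2} - x_2 - 23, LT = x_1.
f_4 = -2x_1 - 10x_2 - 38, LT = x_1.

S(f_1,f_2): lcm = x_1. S = \tfrac{3}{2}x_2 + 6.
  leading term x_2: no divisor's leading term divides it; move \tfrac{3}{2}x_2 to the remainder.
  leading term 1: no divisor's leading term divides it; move 6 to the remainder.
  remainder \tfrac{3}{2}x_2 + 6 ≠ 0; add h_5 = \tfrac{3}{2}x_2 + 6 to the basis.

The other S-polynomials (S(f_1,f_3), S(f_1,f_4), S(f_2,f_3), S(f_2,f_4), S(f_3,f_4), S(f_1,h_5), S(f_2,h_5), S(f_3,h_5), S(f_4,h_5)) all reduce to 0 modulo the current basis, so we have a Gröbner basis.
Inter-reduce: drop elements whose leading term is divisible by another's, tail-reduce, and make monic.
Reduced Gröbner basis: {x_1 - 1, x_2 + 4}.

Elimination: the polynomial x_2 + 4 lies in the elimination ideal for x_2, so x_2 ∈ {-4}. For each such x_2, the remaining basis elements (now univariate) give the rest of the solution.
  x_2 = -4: the earlier basis element becomes x_1 - 1 = 0, giving x_1 = 1 — point (1, -4).
Check: every point annihilates each of the original generators.

{(1, -4)}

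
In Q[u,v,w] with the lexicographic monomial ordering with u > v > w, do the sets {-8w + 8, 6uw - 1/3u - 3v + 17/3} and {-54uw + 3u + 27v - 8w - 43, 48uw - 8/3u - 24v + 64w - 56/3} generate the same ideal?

Since reduced Gröbner bases are canonical representatives of ideals under a given ordering, it suffices to compute and compare them.
Buchberger on the first generating set:
f_1 = -8w + 8, LT = w.
f_2 = 6uw - 1/3u - 3v + 17/3, LT = uw.

S(f_1,f_2): lcm = uw. S = -17/18u + 1/2v - 17/18.
  leading term u: no divisor's leading term divides it; move -17/18u to the remainder.
  leading term v: no divisor's leading term divides it; move 1/2v to the remainder.
  leading term 1: no divisor's leading term divides it; move -17/18 to the remainder.
  remainder -17/18u + 1/2v - 17/18 ≠ 0; add g_3 = -17/18u + 1/2v - 17/18 to the basis.

The other S-polynomials (S(f_1,g_3), S(f_2,g_3)) all reduce to 0 modulo the current basis, so we have a Gröbner basis.
Inter-reduce: drop elements whose leading term is divisible by another's, tail-reduce, and make monic.
Reduced Gröbner basis: {u - 9/17v + 1, w - 1}.

Buchberger on the second generating set:
h_1 = -54uw + 3u + 27v - 8w - 43, LT = uw.
h_2 = 48uw - 8/3u - 24v + 64w - 56/3, LT = uw.

S(h_1,h_2): lcm = uw. S = -32/27w + 32/27.
  leading term w: no divisor's leading term divides it; move -32/27w to the remainder.
  leading term 1: no divisor's leading term divides it; move 32/27 to the remainder.
  remainder -32/27w + 32/27 ≠ 0; add k_3 = -32/27w + 32/27 to the basis.

S(h_1,k_3): lcm = uw. S = 17/18u - 1/2v + 4/27w + 43/54.
  leading term u: no divisor's leading term divides it; move 17/18u to the remainder.
  leading term v: no divisor's leading term divides it; move -1/2v to the remainder.
  leading term w: subtract (-1/8)·k_3 from 4/27w + 43/54 → 17/18
  leading term 1: no divisor's leading term divides it; move 17/18 to the remainder.
  remainder 17/18u - 1/2v + 17/18 ≠ 0; add k_4 = 17/18u - 1/2v + 17/18 to the basis.

The other S-polynomials (S(h_2,k_3), S(h_1,k_4), S(h_2,k_4), S(k_3,k_4)) all reduce to 0 modulo the current basis, so we have a Gröbner basis.
Inter-reduce: drop elements whose leading term is divisible by another's, tail-reduce, and make monic.
Reduced Gröbner basis: {u - 9/17v + 1, w - 1}.

These coincide, so the ideals are equal.

Yes, the ideals are equal.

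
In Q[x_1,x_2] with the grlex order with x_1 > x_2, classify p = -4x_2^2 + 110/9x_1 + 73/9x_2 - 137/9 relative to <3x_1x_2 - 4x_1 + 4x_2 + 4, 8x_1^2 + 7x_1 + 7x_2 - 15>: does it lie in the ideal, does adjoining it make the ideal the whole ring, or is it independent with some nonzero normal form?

Adjoining -4x_2^2 + 110/9x_1 + 73/9x_2 - 137/9 makes the ideal the whole ring: the system is inconsistent.

First compute the reduced Gröbner basis of I by Buchberger's algorithm.
f_1 = 3x_1x_2 - 4x_1 + 4x_2 + 4, LT = x_1x_2.
f_2 = 8x_1^2 + 7x_1 + 7x_2 - 15, LT = x_1^2.

S(f_1,f_2): lcm = x_1^2x_2. S = -4/3x_1^2 + 11/24x_1x_2 - 7/8x_2^2 + 4/3x_1 + 15/8x_2.
  reduce S modulo (f_1, f_2):
  remainder -7/8x_2^2 + 28/9x_1 + 175/72x_2 - 28/9 ≠ 0; add h_3 = -7/8x_2^2 + 28/9x_1 + 175/72x_2 - 28/9 to the basis.

The other S-polynomials (S(f_1,h_3), S(f_2,h_3)) all reduce to 0 modulo the current basis, so we have a Gröbner basis.
Inter-reduce: drop elements whose leading term is divisible by another's, tail-reduce, and make monic.
Reduced Gröbner basis: {x_1^2 + 7/8x_1 + 7/8x_2 - 15/8, x_1x_2 - 4/3x_1 + 4/3x_2 + 4/3, x_2^2 - 32/9x_1 - 25/9x_2 + 32/9}.
Label its elements g_1 = x_1^2 + 7/8x_1 + 7/8x_2 - 15/8, g_2 = x_1x_2 - 4/3x_1 + 4/3x_2 + 4/3, g_3 = x_2^2 - 32/9x_1 - 25/9x_2 + 32/9.

Reduce p = -4x_2^2 + 110/9x_1 + 73/9x_2 - 137/9 modulo G:
  leading term x_2^2: subtract (-4)·g_3 from -4x_2^2 + 110/9x_1 + 73/9x_2 - 137/9 → -2x_1 - 3x_2 - 1
  leading term x_1: no divisor's leading term divides it; move -2x_1 to the remainder.
  leading term x_2: no divisor's leading term divides it; move -3x_2 to the remainder.
  leading term 1: no divisor's leading term divides it; move -1 to the remainder.
  normal form = -2x_1 - 3x_2 - 1.
The normal form is nonzero, so p ∉ I. Since p minus its normal form lies in I, I + (p) = I + (r) where r = -2x_1 - 3x_2 - 1; decide whether this ideal is the whole ring.
Run Buchberger on G together with r (pairs among the g_i already reduce to 0 since G is a Gröbner basis):
g_1 = x_1^2 + 7/8x_1 + 7/8x_2 - 15/8, LT = x_1^2.
g_2 = x_1x_2 - 4/3x_1 + 4/3x_2 + 4/3, LT = x_1x_2.
g_3 = x_2^2 - 32/9x_1 - 25/9x_2 + 32/9, LT = x_2^2.
r = -2x_1 - 3x_2 - 1, LT = x_1.

S(g_1,r): lcm = x_1^2. S = -3/2x_1x_2 + 3/8x_1 + 7/8x_2 - 15/8.
  reduce S modulo (g_1, g_2, g_3, r):
  remainder 85/16x_2 + 15/16 ≠ 0; add m_5 = 85/16x_2 + 15/16 to the basis.

S(g_2,r): lcm = x_1x_2. S = -3/2x_2^2 - 4/3x_1 + 5/6x_2 + 4/3.
  reduce S modulo (g_1, g_2, g_3, r, m_5):
  remainder 150/17 ≠ 0; add m_6 = 150/17 to the basis.

The other S-polynomials (S(g_1,g_2), S(g_1,g_3), S(g_2,g_3), S(g_3,r), S(g_1,m_5), S(g_2,m_5), S(g_3,m_5), S(r,m_5), S(g_1,m_6), S(g_2,m_6), S(g_3,m_6), S(r,m_6), S(m_5,m_6)) all reduce to 0 modulo the current basis, so we have a Gröbner basis.
Inter-reduce: drop elements whose leading term is divisible by another's, tail-reduce, and make monic.
Reduced Gröbner basis: {1}.
The reduced Gröbner basis of I + (p) is {1}: the ideal is the whole ring, so the enlarged system has no common solution — adjoining p is inconsistent.

The remainder on division by a Gröbner basis is unique — it is the normal form.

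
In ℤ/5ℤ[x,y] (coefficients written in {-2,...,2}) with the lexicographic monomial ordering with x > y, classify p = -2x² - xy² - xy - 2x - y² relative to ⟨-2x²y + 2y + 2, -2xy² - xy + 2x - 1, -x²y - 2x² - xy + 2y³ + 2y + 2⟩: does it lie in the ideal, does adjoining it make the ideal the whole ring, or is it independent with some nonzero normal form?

Adjoining -2x² - xy² - xy - 2x - y² makes the ideal the whole ring: the system is inconsistent.

First compute the reduced Gröbner basis of I by Buchberger's algorithm.
f_1 = -2x²y + 2y + 2, LT = x²y.
f_2 = -2xy² - xy + 2x - 1, LT = xy².
f_3 = -x²y - 2x² - xy + 2y³ + 2y + 2, LT = x²y.

S(f_1,f_2): lcm = x²y². S = 2x²y + x² + 2x - y² - y.
  leading term x²y: subtract (-1)·f_1 from 2x²y + x² + 2x - y² - y → x² + 2x - y² + y + 2
  leading term x²: no divisor's leading term divides it; move x² to the remainder.
  leading term x: no divisor's leading term divides it; move 2x to the remainder.
  leading term y²: no divisor's leading term divides it; move -y² to the remainder.
  leading term y: no divisor's leading term divides it; move y to the remainder.
  leading term 1: no divisor's leading term divides it; move 2 to the remainder.
  remainder x² + 2x - y² + y + 2 ≠ 0; add h_4 = x² + 2x - y² + y + 2 to the basis.

S(f_1,f_3): lcm = x²y. S = -2x² - xy + 2y³ + y + 1.
  leading term x²: subtract (-2)·h_4 from -2x² - xy + 2y³ + y + 1 → -xy - x + 2y³ - 2y² - 2y
  leading term xy: no divisor's leading term divides it; move -xy to the remainder.
  leading term x: no divisor's leading term divides it; move -x to the remainder.
  leading term y³: no divisor's leading term divides it; move 2y³ to the remainder.
  leading term y²: no divisor's leading term divides it; move -2y² to the remainder.
  leading term y: no divisor's leading term divides it; move -2y to the remainder.
  remainder -xy - x + 2y³ - 2y² - 2y ≠ 0; add h_5 = -xy - x + 2y³ - 2y² - 2y to the basis.

S(f_2,f_3): lcm = x²y². S = x²y - x² - xy² - 2x + 2y⁴ + 2y² + 2y.
  leading term x²y: subtract (2)·f_1 from x²y - x² - xy² - 2x + 2y⁴ + 2y² + 2y → -x² - xy² - 2x + 2y⁴ + 2y² - 2y + 1
  leading term x²: subtract (-1)·h_4 from -x² - xy² - 2x + 2y⁴ + 2y² - 2y + 1 → -xy² + 2y⁴ + y² - y - 2
  leading term xy²: subtract (-2)·f_2 from -xy² + 2y⁴ + y² - y - 2 → -2xy - x + 2y⁴ + y² - y + 1
  leading term xy: subtract (2)·h_5 from -2xy - x + 2y⁴ + y² - y + 1 → x + 2y⁴ + y³ - 2y + 1
  leading term x: no divisor's leading term divides it; move x to the remainder.
  leading term y⁴: no divisor's leading term divides it; move 2y⁴ to the remainder.
  leading term y³: no divisor's leading term divides it; move y³ to the remainder.
  leading term y: no divisor's leading term divides it; move -2y to the remainder.
  leading term 1: no divisor's leading term divides it; move 1 to the remainder.
  remainder x + 2y⁴ + y³ - 2y + 1 ≠ 0; add h_6 = x + 2y⁴ + y³ - 2y + 1 to the basis.

S(f_1,h_4): lcm = x²y. S = -2xy + y³ - y² + 2y - 1.
  leading term xy: subtract (2)·h_5 from -2xy + y³ - y² + 2y - 1 → 2x + 2y³ - 2y² + y - 1
  leading term x: subtract (2)·h_6 from 2x + 2y³ - 2y² + y - 1 → y⁴ - 2y² + 2
  leading term y⁴: no divisor's leading term divides it; move y⁴ to the remainder.
  leading term y²: no divisor's leading term divides it; move -2y² to the remainder.
  leading term 1: no divisor's leading term divides it; move 2 to the remainder.
  remainder y⁴ - 2y² + 2 ≠ 0; add h_7 = y⁴ - 2y² + 2 to the basis.

S(f_2,h_4): lcm = x²y². S = -2x²y - x² - 2xy² - 2x + y⁴ - y³ - 2y².
  leading term x²y: subtract (1)·f_1 from -2x²y - x² - 2xy² - 2x + y⁴ - y³ - 2y² → -x² - 2xy² - 2x + y⁴ - y³ - 2y² - 2y - 2
  leading term x²: subtract (-1)·h_4 from -x² - 2xy² - 2x + y⁴ - y³ - 2y² - 2y - 2 → -2xy² + y⁴ - y³ + 2y² - y
  leading term xy²: subtract (1)·f_2 from -2xy² + y⁴ - y³ + 2y² - y → xy - 2x + y⁴ - y³ + 2y² - y + 1
  leading term xy: subtract (-1)·h_5 from xy - 2x + y⁴ - y³ + 2y² - y + 1 → 2x + y⁴ + y³ + 2y + 1
  leading term x: subtract (2)·h_6 from 2x + y⁴ + y³ + 2y + 1 → 2y⁴ - y³ + y - 1
  leading term y⁴: subtract (2)·h_7 from 2y⁴ - y³ + y - 1 → -y³ - y² + y
  leading term y³: no divisor's leading term divides it; move -y³ to the remainder.
  leading term y²: no divisor's leading term divides it; move -y² to the remainder.
  leading term y: no divisor's leading term divides it; move y to the remainder.
  remainder -y³ - y² + y ≠ 0; add h_8 = -y³ - y² + y to the basis.

S(f_1,h_5): lcm = x²y. S = -x² + 2xy³ - 2xy² - 2xy - y - 1.
  leading term x²: subtract (-1)·h_4 from -x² + 2xy³ - 2xy² - 2xy - y - 1 → 2xy³ - 2xy² - 2xy + 2x - y² + 1
  leading term xy³: subtract (-y)·f_2 from 2xy³ - 2xy² - 2xy + 2x - y² + 1 → 2xy² + 2x - y² - y + 1
  leading term xy²: subtract (-1)·f_2 from 2xy² + 2x - y² - y + 1 → -xy - x - y² - y
  leading term xy: subtract (1)·h_5 from -xy - x - y² - y → -2y³ + y² + y
  leading term y³: subtract (2)·h_8 from -2y³ + y² + y → -2y² - y
  leading term y²: no divisor's leading term divides it; move -2y² to the remainder.
  leading term y: no divisor's leading term divides it; move -y to the remainder.
  remainder -2y² - y ≠ 0; add h_9 = -2y² - y to the basis.

S(f_2,h_6): lcm = xy². S = -2xy - x - 2y⁶ - y⁵ + 2y³ - y² - 2.
  leading term xy: subtract (2)·h_5 from -2xy - x - 2y⁶ - y⁵ + 2y³ - y² - 2 → x - 2y⁶ - y⁵ - 2y³ - 2y² - y - 2
  leading term x: subtract (1)·h_6 from x - 2y⁶ - y⁵ - 2y³ - 2y² - y - 2 → -2y⁶ - y⁵ - 2y⁴ + 2y³ - 2y² + y + 2
  leading term y⁶: subtract (-2y²)·h_7 from -2y⁶ - y⁵ - 2y⁴ + 2y³ - 2y² + y + 2 → -y⁵ - y⁴ + 2y³ + 2y² + y + 2
  leading term y⁵: subtract (-y)·h_7 from -y⁵ - y⁴ + 2y³ + 2y² + y + 2 → -y⁴ + 2y² - 2y + 2
  leading term y⁴: subtract (-1)·h_7 from -y⁴ + 2y² - 2y + 2 → -2y - 1
  leading term y: no divisor's leading term divides it; move -2y to the remainder.
  leading term 1: no divisor's leading term divides it; move -1 to the remainder.
  remainder -2y - 1 ≠ 0; add h_10 = -2y - 1 to the basis.

The other S-polynomials (S(f_3,h_4), S(f_2,h_5), S(f_3,h_5), S(h_4,h_5), S(f_1,h_6), S(f_3,h_6), S(h_4,h_6), S(h_5,h_6), S(f_1,h_7), S(f_2,h_7), S(f_3,h_7), S(h_4,h_7), S(h_5,h_7), S(h_6,h_7), S(f_1,h_8), S(f_2,h_8), S(f_3,h_8), S(h_4,h_8), S(h_5,h_8), S(h_6,h_8), S(h_7,h_8), S(f_1,h_9), S(f_2,h_9), S(f_3,h_9), S(h_4,h_9), S(h_5,h_9), S(h_6,h_9), S(h_7,h_9), S(h_8,h_9), S(f_1,h_10), S(f_2,h_10), S(f_3,h_10), S(h_4,h_10), S(h_5,h_10), S(h_6,h_10), S(h_7,h_10), S(h_8,h_10), S(h_9,h_10)) all reduce to 0 modulo the current basis, so we have a Gröbner basis.
Inter-reduce: drop elements whose leading term is divisible by another's, tail-reduce, and make monic.
Reduced Gröbner basis: {x + 2, y - 2}.
Label its elements g_1 = x + 2, g_2 = y - 2.

Reduce p = -2x² - xy² - xy - 2x - y² modulo G:
  leading term x²: subtract (-2x)·g_1 from -2x² - xy² - xy - 2x - y² → -xy² - xy + 2x - y²
  leading term xy²: subtract (-y²)·g_1 from -xy² - xy + 2x - y² → -xy + 2x + y²
  leading term xy: subtract (-y)·g_1 from -xy + 2x + y² → 2x + y² + 2y
  leading term x: subtract (2)·g_1 from 2x + y² + 2y → y² + 2y + 1
  leading term y²: subtract (y)·g_2 from y² + 2y + 1 → -y + 1
  leading term y: subtract (-1)·g_2 from -y + 1 → -1
  leading term 1: no divisor's leading term divides it; move -1 to the remainder.
  normal form = -1.
The normal form is nonzero, so p ∉ I. Since p minus its normal form lies in I, I + (p) = I + (r) where r = -1; decide whether this ideal is the whole ring.
Here r = -1 is a nonzero constant, hence a unit: 1 ∈ I + (p), the Gröbner basis of I + (p) is {1}, and the enlarged system has no common solution — adjoining p is inconsistent.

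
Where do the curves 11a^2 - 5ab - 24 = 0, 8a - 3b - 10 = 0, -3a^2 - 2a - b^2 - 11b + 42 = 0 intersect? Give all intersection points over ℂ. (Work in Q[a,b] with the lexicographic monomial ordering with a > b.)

{(2, 2)}

Compute a lex Gröbner basis by Buchberger's algorithm.
f_1 = 11a^2 - 5ab - 24, LT = a^2.
f_2 = 8a - 3b - 10, LT = a.
f_3 = -3a^2 - 2a - b^2 - 11b + 42, LT = a^2.

S(f_1,f_2): lcm = a^2. S = -7/88ab + 5/4a - 24/11.
  reduce S modulo (f_1, f_2, f_3):
  remainder -21/704b^2 + 65/176b - 109/176 ≠ 0; add h_4 = -21/704b^2 + 65/176b - 109/176 to the basis.

S(f_1,f_3): lcm = a^2. S = -5/11ab - 2/3a - 1/3b^2 - 11/3b + 130/11.
  reduce S modulo (f_1, f_2, f_3, h_4):
  remainder -193/18b + 193/9 ≠ 0; add h_5 = -193/18b + 193/9 to the basis.

The other S-polynomials (S(f_2,f_3), S(f_1,h_4), S(f_2,h_4), S(f_3,h_4), S(f_1,h_5), S(f_2,h_5), S(f_3,h_5), S(h_4,h_5)) all reduce to 0 modulo the current basis, so we have a Gröbner basis.
Inter-reduce: drop elements whose leading term is divisible by another's, tail-reduce, and make monic.
Reduced Gröbner basis: {a - 2, b - 2}.

The lex basis is triangular: the last element involves only b. Solving b - 2 = 0 gives b ∈ {2}; substituting each value into the earlier elements determines the remaining variables.
  b = 2: the earlier basis element becomes a - 2 = 0, giving a = 2 — point (2, 2).
A lex Gröbner basis triangularizes the system, enabling back-substitution.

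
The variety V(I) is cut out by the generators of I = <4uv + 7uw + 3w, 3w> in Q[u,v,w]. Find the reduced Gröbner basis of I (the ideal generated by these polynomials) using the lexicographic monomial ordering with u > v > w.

f_1 = 4uv + 7uw + 3w, LT = uv.
f_2 = 3w, LT = w.

The S-polynomials (S(f_1,f_2)) all reduce to 0 modulo the current basis, so we have a Gröbner basis.

G = {uv, w}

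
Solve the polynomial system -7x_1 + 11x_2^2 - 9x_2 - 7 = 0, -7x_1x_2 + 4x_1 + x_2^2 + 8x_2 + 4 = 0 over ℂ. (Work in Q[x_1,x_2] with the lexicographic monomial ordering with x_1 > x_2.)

{(-1, 0), (4447/3773 - 51*sqrt(8562)/3773, 57/77 - sqrt(8562)/77), (4447/3773 + 51*sqrt(8562)/3773, 57/77 + sqrt(8562)/77)}

Compute a lex Gröbner basis by Buchberger's algorithm.
f_1 = -7x_1 + 11x_2^2 - 9x_2 - 7, LT = x_1.
f_2 = -7x_1x_2 + 4x_1 + x_2^2 + 8x_2 + 4, LT = x_1x_2.

S(f_1,f_2): lcm = x_1x_2. S = 4/7x_1 - 11/7x_2^3 + 10/7x_2^2 + 15/7x_2 + 4/7.
  leading term x_1: subtract (-4/49)·f_1 from 4/7x_1 - 11/7x_2^3 + 10/7x_2^2 + 15/7x_2 + 4/7 → -11/7x_2^3 + 114/49x_2^2 + 69/49x_2
  leading term x_2^3: no divisor's leading term divides it; move -11/7x_2^3 to the remainder.
  leading term x_2^2: no divisor's leading term divides it; move 114/49x_2^2 to the remainder.
  leading term x_2: no divisor's leading term divides it; move 69/49x_2 to the remainder.
  remainder -11/7x_2^3 + 114/49x_2^2 + 69/49x_2 ≠ 0; add h_3 = -11/7x_2^3 + 114/49x_2^2 + 69/49x_2 to the basis.

The other S-polynomials (S(f_1,h_3), S(f_2,h_3)) all reduce to 0 modulo the current basis, so we have a Gröbner basis.
Inter-reduce: drop elements whose leading term is divisible by another's, tail-reduce, and make monic.
Reduced Gröbner basis: {x_1 - 11/7x_2^2 + 9/7x_2 + 1, x_2^3 - 114/77x_2^2 - 69/77x_2}.

Since the basis is lex-ordered, x_2^3 - 114/77x_2^2 - 69/77x_2 is univariate in x_2. Its roots are {0, 57/77 - sqrt(8562)/77, 57/77 + sqrt(8562)/77}. Back-substituting each root into the other basis elements fixes the other coordinates.
  x_2 = 0: the earlier basis element becomes x_1 + 1 = 0, giving x_1 = -1 — point (-1, 0).
  x_2 = 57/77 - sqrt(8562)/77: the earlier basis element becomes x_1 - 4447/3773 + 51*sqrt(8562)/3773 = 0, giving x_1 = 4447/3773 - 51*sqrt(8562)/3773 — point (4447/3773 - 51*sqrt(8562)/3773, 57/77 - sqrt(8562)/77).
  x_2 = 57/77 + sqrt(8562)/77: the earlier basis element becomes x_1 - 51*sqrt(8562)/3773 - 4447/3773 = 0, giving x_1 = 4447/3773 + 51*sqrt(8562)/3773 — point (4447/3773 + 51*sqrt(8562)/3773, 57/77 + sqrt(8562)/77).
Check: every point annihilates each of the original generators.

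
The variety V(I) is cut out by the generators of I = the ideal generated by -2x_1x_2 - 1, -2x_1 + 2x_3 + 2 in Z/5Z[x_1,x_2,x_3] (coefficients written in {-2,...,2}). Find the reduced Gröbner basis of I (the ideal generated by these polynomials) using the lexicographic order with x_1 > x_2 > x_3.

f_1 = -2x_1x_2 - 1, LT = x_1x_2.
f_2 = -2x_1 + 2x_3 + 2, LT = x_1.

S(f_1,f_2): lcm = x_1x_2. S = x_2x_3 + x_2 - 2.
  leading term x_2x_3: no divisor's leading term divides it; move x_2x_3 to the remainder.
  leading term x_2: no divisor's leading term divides it; move x_2 to the remainder.
  leading term 1: no divisor's leading term divides it; move -2 to the remainder.
  remainder x_2x_3 + x_2 - 2 ≠ 0; add g_3 = x_2x_3 + x_2 - 2 to the basis.

The other S-polynomials (S(f_1,g_3), S(f_2,g_3)) all reduce to 0 modulo the current basis, so we have a Gröbner basis.
Inter-reduce: drop elements whose leading term is divisible by another's, tail-reduce, and make monic.

G = {x_1 - x_3 - 1, x_2x_3 + x_2 - 2}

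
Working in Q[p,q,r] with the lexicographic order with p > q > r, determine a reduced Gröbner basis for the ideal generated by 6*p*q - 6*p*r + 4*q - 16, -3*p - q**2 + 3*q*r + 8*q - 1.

G = {p + 1/3*q**2 - q*r - 8/3*q + 1/3, q**3 - 4*q**2*r - 8*q**2 + 3*q*r**2 + 8*q*r - q - r + 8}

f_1 = 6*p*q - 6*p*r + 4*q - 16, LT = p*q.
f_2 = -3*p - q**2 + 3*q*r + 8*q - 1, LT = p.

S(f_1,f_2): lcm = p*q. S = -p*r - 1/3*q**3 + q**2*r + 8/3*q**2 + 1/3*q - 8/3.
  reduce S modulo (f_1, f_2):
  remainder -1/3*q**3 + 4/3*q**2*r + 8/3*q**2 - q*r**2 - 8/3*q*r + 1/3*q + 1/3*r - 8/3 ≠ 0; add g_3 = -1/3*q**3 + 4/3*q**2*r + 8/3*q**2 - q*r**2 - 8/3*q*r + 1/3*q + 1/3*r - 8/3 to the basis.

The other S-polynomials (S(f_1,g_3), S(f_2,g_3)) all reduce to 0 modulo the current basis, so we have a Gröbner basis.
Inter-reduce: drop elements whose leading term is divisible by another's, tail-reduce, and make monic.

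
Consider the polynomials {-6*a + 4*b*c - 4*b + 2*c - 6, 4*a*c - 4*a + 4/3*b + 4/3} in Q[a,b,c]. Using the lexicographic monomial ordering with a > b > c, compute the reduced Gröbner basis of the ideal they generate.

f_1 = -6*a + 4*b*c - 4*b + 2*c - 6, LT = a.
f_2 = 4*a*c - 4*a + 4/3*b + 4/3, LT = a*c.

S(f_1,f_2): lcm = a*c. S = a - 2/3*b*c**2 + 2/3*b*c - 1/3*b - 1/3*c**2 + c - 1/3.
  reduce S modulo (f_1, f_2):
  remainder -2/3*b*c**2 + 4/3*b*c - b - 1/3*c**2 + 4/3*c - 4/3 ≠ 0; add g_3 = -2/3*b*c**2 + 4/3*b*c - b - 1/3*c**2 + 4/3*c - 4/3 to the basis.

The other S-polynomials (S(f_1,g_3), S(f_2,g_3)) all reduce to 0 modulo the current basis, so we have a Gröbner basis.
Inter-reduce: drop elements whose leading term is divisible by another's, tail-reduce, and make monic.

G = {a - 2/3*b*c + 2/3*b - 1/3*c + 1, b*c**2 - 2*b*c + 3/2*b + 1/2*c**2 - 2*c + 2}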